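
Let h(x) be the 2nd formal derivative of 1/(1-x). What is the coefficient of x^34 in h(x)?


Differentiating 2 times: d^2/dx^2 [1/(1-x)] = 2!/(1-x)^3.
The expansion 1/(1-x)^3 = sum_{k>=0} C(k+2, 2) x^k, so the coefficient of x^n in 2!/(1-x)^3 is 2! * C(n+2, 2).
For n = 34: 2 * C(36, 2) = 2 * 630 = 1260

1260


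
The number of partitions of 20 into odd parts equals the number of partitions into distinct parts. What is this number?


Computing partitions of 20 into odd parts (1, 3, 5, ...):
Using the generating function prod_{k>=0} 1/(1-x^(2k+1)),
the count is 64

64


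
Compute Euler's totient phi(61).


phi(n) counts integers in [1, n] coprime to n. Using the multiplicative formula phi(n) = n * prod_{p | n} (1 - 1/p):
61 = 61, so
phi(61) = 61 * (1 - 1/61) = 60.

60


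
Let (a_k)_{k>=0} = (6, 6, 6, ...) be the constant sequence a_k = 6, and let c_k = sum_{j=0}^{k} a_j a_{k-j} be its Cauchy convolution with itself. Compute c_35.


Since a_j = 6 for all j >= 0, the convolution sum becomes
c_k = sum_{j=0}^{k} 6 * 6 = 36 * (k + 1).
Equivalently, the generating function of (a_k) is 6/(1 - x) and its square is 36/(1 - x)^2 = sum_{k>=0} 36(k + 1) x^k.
For k = 35: 36 * 36 = 1296.

1296


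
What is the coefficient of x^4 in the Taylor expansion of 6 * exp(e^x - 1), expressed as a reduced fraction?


exp(e^x - 1) = sum_{k>=0} Bell_k x^k / k!, where Bell_k is the k-th Bell number.
So the coefficient of x^4 is 6 * Bell_4 / 4!.
Computing: Bell_4 = 15 and 4! = 24, giving
6 * 15/24 = 15/4.

15/4


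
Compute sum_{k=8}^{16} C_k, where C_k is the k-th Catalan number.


C_8 through C_16: 1430, 4862, 16796, 58786, 208012, 742900, 2674440, 9694845, 35357670
Sum = 1430 + 4862 + 16796 + 58786 + 208012 + 742900 + 2674440 + 9694845 + 35357670
= 48759741

48759741


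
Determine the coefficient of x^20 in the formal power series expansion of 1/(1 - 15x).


The geometric series identity gives 1/(1 - c x) = sum_{k>=0} c^k x^k, so the coefficient of x^k is c^k.
Here c = 15 and k = 20.
Computing: 15^20 = 332525673007965087890625

332525673007965087890625


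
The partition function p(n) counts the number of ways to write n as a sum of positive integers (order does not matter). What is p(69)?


Using the generating function prod_{k>=1} 1/(1-x^k), we compute p(69).
By dynamic programming over parts 1 through 69:
p(69) = 3554345

3554345


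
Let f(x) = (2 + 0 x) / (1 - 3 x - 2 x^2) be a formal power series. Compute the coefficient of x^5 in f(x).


Write f(x) = sum_{k>=0} a_k x^k. Multiplying both sides by 1 - 3 x - 2 x^2 gives
(1 - 3 x - 2 x^2) sum_{k>=0} a_k x^k = 2 + 0 x.
Matching coefficients:
 x^0: a_0 = 2
 x^1: a_1 - 3 a_0 = 0  =>  a_1 = 3*2 + 0 = 6
 x^k (k >= 2): a_k = 3 a_{k-1} + 2 a_{k-2}.
Iterating: a_2 = 22, a_3 = 78, a_4 = 278, a_5 = 990.
So the coefficient of x^5 is 990.

990


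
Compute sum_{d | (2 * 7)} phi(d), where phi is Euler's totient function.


First, 2 * 7 = 14. One classical identity is sum_{d | n} phi(d) = n (each k in [1, n] has a unique gcd with n, and among the k's with gcd(k, n) = n/d there are phi(d) of them). So the sum equals 14. We also verify directly:
Divisors of 14: 1, 2, 7, 14.
phi values: 1, 1, 6, 6.
Sum = 14.

14


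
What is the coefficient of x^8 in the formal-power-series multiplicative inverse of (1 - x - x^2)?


Let the inverse be f(x) = sum_{k>=0} a_k x^k. From f(x) * (1 - x - x^2) = 1 and matching coefficients:
 x^0: a_0 = 1.
 x^1: a_1 - a_0 = 0, so a_1 = 1.
 x^k (k >= 2): a_k - a_{k-1} - a_{k-2} = 0, i.e. a_k = a_{k-1} + a_{k-2}.
This is the Fibonacci-type recurrence shifted so that a_0 = a_1 = 1.
Iterating: a_0=1, a_1=1, a_2=2, a_3=3, a_4=5, a_5=8, a_6=13, a_7=21, a_8=34
a_8 = 34.

34


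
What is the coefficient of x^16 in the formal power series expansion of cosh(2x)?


The Maclaurin series is cosh(t) = sum_{m>=0} t^(2m) / (2m)!, so substituting t = 2x, only even powers of x are nonzero, with coefficient of x^(2m) equal to 2^(2m) / (2m)!.
For x^16 the coefficient is 2^16/16! = 65536/20922789888000 = 2/638512875.

2/638512875


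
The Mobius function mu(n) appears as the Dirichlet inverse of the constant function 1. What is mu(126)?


126 has a squared prime factor, so mu(126) = 0.
Factorization reveals a repeated prime.

0


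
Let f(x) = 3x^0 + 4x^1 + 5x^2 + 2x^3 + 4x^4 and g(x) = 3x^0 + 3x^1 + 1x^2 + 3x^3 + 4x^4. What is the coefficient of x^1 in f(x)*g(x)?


Cauchy product at x^1:
3*3 + 4*3
= 21

21


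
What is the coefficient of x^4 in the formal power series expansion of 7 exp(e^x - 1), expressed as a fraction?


exp(e^x - 1) is the exponential generating function for the Bell numbers Bell_k: exp(e^x - 1) = sum_{k>=0} Bell_k x^k / k!.
So the coefficient of x^4 in 7 exp(e^x - 1) is 7 Bell_4 / 4!.
Computing: Bell_4 = 15 and 4! = 24, giving
7 * 15/24 = 35/8.

35/8


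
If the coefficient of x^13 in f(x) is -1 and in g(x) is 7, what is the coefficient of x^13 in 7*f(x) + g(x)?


Scalar multiplication scales coefficients: 7 * -1 = -7.
Then add the g coefficient: -7 + 7
= 0

0


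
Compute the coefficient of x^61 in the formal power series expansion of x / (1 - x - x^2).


Let f(x) = sum_{k>=0} a_k x^k. Multiplying f(x) * (1 - x - x^2) = x and matching coefficients gives a_0 = 0, a_1 = 1, and a_k = a_{k-1} + a_{k-2} for k >= 2. These are the Fibonacci numbers F_k.
Iterating from F_0 = 0, F_1 = 1:
F_0=0, F_1=1, F_2=1, F_3=2, F_4=3, F_5=5, F_6=8, F_7=13, F_8=21, F_9=34, ...
F_61 = 2504730781961.

2504730781961


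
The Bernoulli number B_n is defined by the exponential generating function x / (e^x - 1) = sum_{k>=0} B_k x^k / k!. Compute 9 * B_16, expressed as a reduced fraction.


Bernoulli numbers can also be computed recursively via B_0 = 1 and sum_{j=0}^{m} C(m+1, j) B_j = 0 for m >= 1. Odd-index Bernoulli numbers vanish for k >= 3.
Computing B_16 = -3617/510, so 9 * B_16 = 9 * -3617/510 = -10851/170.

-10851/170


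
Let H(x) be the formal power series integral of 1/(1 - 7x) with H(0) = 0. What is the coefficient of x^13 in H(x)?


1/(1 - 7x) = sum_{k>=0} 7^k x^k. Integrating termwise with H(0) = 0:
H(x) = sum_{k>=0} 7^k x^(k+1) / (k+1) = sum_{m>=1} 7^(m-1) x^m / m.
For m = 13: 7^12/13 = 13841287201/13 = 13841287201/13.

13841287201/13


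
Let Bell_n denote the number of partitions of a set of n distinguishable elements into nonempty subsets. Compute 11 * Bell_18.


Bell_18 can be computed from the Bell triangle or from Dobinski's identity Bell_n = (1/e) * sum_{k>=0} k^n / k!.
Computing Bell_18 = 682076806159.
Then 11 * 682076806159 = 7502844867749.

7502844867749


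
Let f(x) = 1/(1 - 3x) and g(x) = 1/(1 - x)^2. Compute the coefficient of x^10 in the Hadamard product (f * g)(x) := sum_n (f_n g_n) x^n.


f has coefficients f_k = 3^k. For g = 1/(1 - x)^2 the coefficient is g_k = C(k + 1, 1) = k + 1. The Hadamard coefficient is (f * g)_k = 3^k * (k + 1).
For k = 10: 3^10 * 11 = 59049 * 11 = 649539.

649539


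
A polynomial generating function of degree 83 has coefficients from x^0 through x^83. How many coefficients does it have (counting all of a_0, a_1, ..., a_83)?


A polynomial of degree 83 takes the form a_0 + a_1 x + ... + a_83 x^83.
The number of coefficients is 83 + 1 = 84.

84


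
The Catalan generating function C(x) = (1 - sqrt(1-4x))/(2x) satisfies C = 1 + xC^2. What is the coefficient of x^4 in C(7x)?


Substituting x -> 7x scales the n-th coefficient by 7^n, so [x^4] C(7x) = 7^4 * C_4.
C_4 = C(2*4, 4)/(5) = 70/5 = 14.
So 7^4 * 14 = 2401 * 14 = 33614.

33614


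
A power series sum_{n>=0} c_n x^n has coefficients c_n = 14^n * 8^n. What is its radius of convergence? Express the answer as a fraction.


By the root test (Cauchy-Hadamard), the radius is R = 1 / limsup_n |c_n|^(1/n).
Here |c_n|^(1/n) = (14^n * 8^n)^(1/n) = 14 * 8 = 112 for all n.
So R = 1/112 = 1/112.

1/112


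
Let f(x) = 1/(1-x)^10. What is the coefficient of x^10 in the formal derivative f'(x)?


Differentiate: d/dx [ 1/(1-x)^r ] = r / (1-x)^(r+1).
Here r = 10, so f'(x) = 10 / (1-x)^11.
The expansion of 1/(1-x)^(r+1) has coefficient of x^n equal to C(n+r, r).
So the coefficient of x^10 in f'(x) is
10 * C(20, 10) = 10 * 184756 = 1847560

1847560


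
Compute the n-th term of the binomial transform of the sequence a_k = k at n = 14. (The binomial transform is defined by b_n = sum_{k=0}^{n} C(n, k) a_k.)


With a_k = k, b_n = sum_{k=0}^{n} C(n, k) k. Using k * C(n, k) = n * C(n-1, k-1) gives b_n = n * sum_{k>=1} C(n-1, k-1) = n * 2^(n-1).
For n = 14: 14 * 2^13 = 14 * 8192 = 114688.

114688


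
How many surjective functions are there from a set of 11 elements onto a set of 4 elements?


By inclusion-exclusion on which target elements are missed, the number of surjections from an n-set onto a k-set is
surj(n, k) = sum_{j=0}^{k} (-1)^j C(k, j) (k - j)^n.
Equivalently surj(n, k) = k! * S(n, k), where S(n, k) is the Stirling number of the second kind.
For n = 11, k = 4:
S(11, 4) = 145750, so
surj = 4! * 145750 = 24 * 145750 = 3498000.

3498000


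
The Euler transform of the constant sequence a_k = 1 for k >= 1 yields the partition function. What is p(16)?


The Euler transform converts the sequence a_k = 1 into the number of integer partitions.
Using the recurrence or dynamic programming:
p(16) = 231

231


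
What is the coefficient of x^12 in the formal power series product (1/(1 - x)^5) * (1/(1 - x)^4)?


Combine the factors: (1/(1 - x)^5) * (1/(1 - x)^4) = 1/(1 - x)^9.
Then use 1/(1 - x)^r = sum_{k>=0} C(k + r - 1, r - 1) x^k with r = 9 and k = 12:
C(20, 8) = 125970.

125970


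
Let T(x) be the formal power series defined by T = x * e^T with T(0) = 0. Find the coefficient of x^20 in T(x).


Apply the Lagrange inversion formula: if T = x * phi(T) with phi(t) = e^t, then
[x^n] T = (1/n) [t^(n-1)] phi(t)^n = (1/n) [t^(n-1)] e^(n t) = (1/n) * n^(n-1) / (n-1)! = n^(n-1) / n!.
When c = 1 this is the Cayley count of rooted labeled trees on n vertices, divided by n!.
For n = 20: 20^19 / 20! = 5242880000000000000000000/2432902008176640000 = 32000000000000000/14849255421.

32000000000000000/14849255421


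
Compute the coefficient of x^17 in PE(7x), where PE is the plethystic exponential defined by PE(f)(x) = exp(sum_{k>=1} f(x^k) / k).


With f(x) = 7x, the exponent is sum_{k>=1} 7 x^k / k = 7 * (-ln(1 - x)). Exponentiating:
PE(7x) = exp(-7 ln(1 - x)) = 1/(1 - x)^7.
By the negative binomial expansion, [x^n] 1/(1 - x)^7 = C(n + 6, 6).
For n = 17: C(23, 6) = 100947.

100947


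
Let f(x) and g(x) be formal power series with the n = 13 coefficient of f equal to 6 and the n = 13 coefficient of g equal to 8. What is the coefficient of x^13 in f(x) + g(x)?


Addition of formal power series is termwise.
The coefficient of x^13 in f + g = 6 + 8
= 14

14


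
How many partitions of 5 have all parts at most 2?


Using the generating function (1-x)^(-1)(1-x^2)^(-1),
the coefficient of x^5 counts these restricted partitions.
Result = 3

3


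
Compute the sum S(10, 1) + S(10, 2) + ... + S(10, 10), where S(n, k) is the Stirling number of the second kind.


By definition, S(n, k) counts partitions of an n-set into exactly k nonempty blocks.
Computing row n = 10 for k = 1..10:
S(10, k): 1, 511, 9330, 34105, 42525, 22827, 5880, 750, 45, 1
Sum = 115975. (This equals Bell_10 since the sum runs over all k.)

115975


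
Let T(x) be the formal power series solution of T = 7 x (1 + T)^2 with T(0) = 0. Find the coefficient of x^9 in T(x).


Apply the Lagrange inversion formula: if T = 7 x * phi(T) with phi(t) = (1 + t)^2, then [x^n] T = 7^n * (1/n) [t^(n-1)] phi(t)^n = 7^n * (1/n) [t^(n-1)] (1 + t)^(2n) = 7^n * (1/n) C(2n, n-1).
Using the identity C(2n, n-1) = C(2n, n) * n / (n+1), the unscaled factor equals C(2n, n) / (n+1) = C_n, the n-th Catalan number.
For n = 9: C_9 = C(18, 9) / 10 = 48620/10 = 4862.
With the 7^9 = 40353607 factor, the coefficient is 40353607 * 4862 = 196199237234.

196199237234


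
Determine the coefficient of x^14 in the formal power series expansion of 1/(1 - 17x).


The geometric series identity gives 1/(1 - c x) = sum_{k>=0} c^k x^k, so the coefficient of x^k is c^k.
Here c = 17 and k = 14.
Computing: 17^14 = 168377826559400929

168377826559400929


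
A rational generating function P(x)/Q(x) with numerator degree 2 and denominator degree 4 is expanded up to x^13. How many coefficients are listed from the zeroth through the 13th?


Expanding up to x^13 gives the coefficients for x^0, x^1, ..., x^13.
That is 13 + 1 = 14 coefficients in total.

14


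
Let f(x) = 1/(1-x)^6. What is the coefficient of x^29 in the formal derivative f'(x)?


Differentiate: d/dx [ 1/(1-x)^r ] = r / (1-x)^(r+1).
Here r = 6, so f'(x) = 6 / (1-x)^7.
The expansion of 1/(1-x)^(r+1) has coefficient of x^n equal to C(n+r, r).
So the coefficient of x^29 in f'(x) is
6 * C(35, 6) = 6 * 1623160 = 9738960

9738960


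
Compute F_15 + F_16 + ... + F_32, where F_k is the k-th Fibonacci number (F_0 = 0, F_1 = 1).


Use the identity sum_{k=0}^{N} F_k = F_{N+2} - 1 (which follows from F_{k+2} - F_{k+1} = F_k). Then
sum_{k=15}^{32} F_k = (F_{34} - 1) - (F_{16} - 1) = F_{34} - F_{16}.
Computing: F_{34} = 5702887, F_{16} = 987, so
Sum = 5702887 - 987 = 5701900.

5701900


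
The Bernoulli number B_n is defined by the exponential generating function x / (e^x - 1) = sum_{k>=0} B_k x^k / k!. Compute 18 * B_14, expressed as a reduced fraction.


Bernoulli numbers can also be computed recursively via B_0 = 1 and sum_{j=0}^{m} C(m+1, j) B_j = 0 for m >= 1. Odd-index Bernoulli numbers vanish for k >= 3.
Computing B_14 = 7/6, so 18 * B_14 = 18 * 7/6 = 21.

21


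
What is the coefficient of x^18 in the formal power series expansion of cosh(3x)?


The Maclaurin series is cosh(t) = sum_{m>=0} t^(2m) / (2m)!, so substituting t = 3x, only even powers of x are nonzero, with coefficient of x^(2m) equal to 3^(2m) / (2m)!.
For x^18 the coefficient is 3^18/18! = 387420489/6402373705728000 = 59049/975822848000.

59049/975822848000


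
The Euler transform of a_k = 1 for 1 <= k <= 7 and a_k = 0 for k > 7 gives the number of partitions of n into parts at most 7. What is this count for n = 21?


Partitions of 21 into parts at most 7:
Using generating function (1-x)^(-1)(1-x^2)^(-1)...(1-x^7)^(-1),
the coefficient of x^21 = 436

436


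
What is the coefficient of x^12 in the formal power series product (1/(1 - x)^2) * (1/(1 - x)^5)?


Combine the factors: (1/(1 - x)^2) * (1/(1 - x)^5) = 1/(1 - x)^7.
Then use 1/(1 - x)^r = sum_{k>=0} C(k + r - 1, r - 1) x^k with r = 7 and k = 12:
C(18, 6) = 18564.

18564


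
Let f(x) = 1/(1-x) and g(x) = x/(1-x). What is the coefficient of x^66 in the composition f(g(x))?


First simplify the composition: f(g(x)) = 1/(1 - x/(1-x)) = (1-x)/((1-x) - x) = (1-x)/(1-2x).
Now extract the coefficient. Write (1-x)/(1-2x) = 1/(1-2x) - x/(1-2x).
The coefficient of x^n in 1/(1-2x) is 2^n, and in x/(1-2x) is 2^(n-1) (for n >= 1).
So the coefficient of x^66 is 2^66 - 2^65 = 73786976294838206464 - 36893488147419103232 = 36893488147419103232.

36893488147419103232


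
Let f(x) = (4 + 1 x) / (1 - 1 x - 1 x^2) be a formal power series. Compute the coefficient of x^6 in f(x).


Write f(x) = sum_{k>=0} a_k x^k. Multiplying both sides by 1 - 1 x - 1 x^2 gives
(1 - 1 x - 1 x^2) sum_{k>=0} a_k x^k = 4 + 1 x.
Matching coefficients:
 x^0: a_0 = 4
 x^1: a_1 - 1 a_0 = 1  =>  a_1 = 1*4 + 1 = 5
 x^k (k >= 2): a_k = 1 a_{k-1} + 1 a_{k-2}.
Iterating: a_2 = 9, a_3 = 14, a_4 = 23, a_5 = 37, a_6 = 60.
So the coefficient of x^6 is 60.

60


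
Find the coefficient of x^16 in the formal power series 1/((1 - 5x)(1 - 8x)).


By partial fractions or Cauchy convolution:
The coefficient equals sum_{k=0}^{16} 5^k * 8^(16-k).
= 750345624744041

750345624744041


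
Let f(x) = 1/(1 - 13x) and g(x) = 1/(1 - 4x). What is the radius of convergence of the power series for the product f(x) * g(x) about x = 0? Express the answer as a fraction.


The radius of 1/(1 - 13x) is 1/13 (nearest singularity at x = 1/13), and the radius of 1/(1 - 4x) is 1/4.
The product f(x)*g(x) = 1/((1 - 13x)(1 - 4x)) has singularities at both 1/13 and 1/4, so its radius of convergence is the distance to the nearest one:
min(1/13, 1/4) = 1/13.

1/13


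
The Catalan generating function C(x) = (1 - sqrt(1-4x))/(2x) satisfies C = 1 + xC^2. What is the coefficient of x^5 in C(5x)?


Substituting x -> 5x scales the n-th coefficient by 5^n, so [x^5] C(5x) = 5^5 * C_5.
C_5 = C(2*5, 5)/(6) = 252/6 = 42.
So 5^5 * 42 = 3125 * 42 = 131250.

131250


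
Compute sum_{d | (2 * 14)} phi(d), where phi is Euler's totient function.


First, 2 * 14 = 28. One classical identity is sum_{d | n} phi(d) = n (each k in [1, n] has a unique gcd with n, and among the k's with gcd(k, n) = n/d there are phi(d) of them). So the sum equals 28. We also verify directly:
Divisors of 28: 1, 2, 4, 7, 14, 28.
phi values: 1, 1, 2, 6, 6, 12.
Sum = 28.

28


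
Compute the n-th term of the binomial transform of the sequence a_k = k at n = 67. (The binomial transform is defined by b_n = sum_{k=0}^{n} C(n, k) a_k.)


With a_k = k, b_n = sum_{k=0}^{n} C(n, k) k. Using k * C(n, k) = n * C(n-1, k-1) gives b_n = n * sum_{k>=1} C(n-1, k-1) = n * 2^(n-1).
For n = 67: 67 * 2^66 = 67 * 73786976294838206464 = 4943727411754159833088.

4943727411754159833088


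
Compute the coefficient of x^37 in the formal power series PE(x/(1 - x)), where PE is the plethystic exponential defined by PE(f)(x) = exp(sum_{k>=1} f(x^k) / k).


For f(x) = x/(1 - x) we have
sum_{k>=1} f(x^k) / k = sum_{k>=1} (1/k) * x^k / (1 - x^k) = sum_{k, m >= 1} x^(k m) / k,
which after exponentiating simplifies to
PE(x/(1 - x)) = prod_{k>=1} 1 / (1 - x^k).
This is the generating function for the partition function p(n), so the coefficient of x^37 is p(37).
Computing p(37) by dynamic programming over parts 1, 2, ..., 37: p(37) = 21637.

21637


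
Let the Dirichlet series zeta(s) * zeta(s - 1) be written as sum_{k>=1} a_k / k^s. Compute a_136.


Convolution gives a_k = sum_{d | k} d * 1 = sum_{d | k} d = sigma(k), the sum of positive divisors of k.
For k = 136, the divisors are 1, 2, 4, 8, 17, 34, 68, 136, so
sigma(136) = 1 + 2 + 4 + 8 + 17 + 34 + 68 + 136 = 270.

270


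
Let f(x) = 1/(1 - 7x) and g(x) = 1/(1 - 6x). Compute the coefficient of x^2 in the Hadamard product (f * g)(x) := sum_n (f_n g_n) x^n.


f has coefficients f_k = 7^k and g has coefficients g_k = 6^k, so the Hadamard product has coefficient (f*g)_k = 7^k * 6^k = 42^k.
For k = 2: 42^2 = 1764.

1764


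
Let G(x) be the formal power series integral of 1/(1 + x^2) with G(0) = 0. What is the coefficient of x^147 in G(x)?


1/(1 + x^2) = sum_{j>=0} (-1)^j x^(2j). Integrating termwise with G(0) = 0:
G(x) = sum_{j>=0} (-1)^j x^(2j+1) / (2j+1) = arctan(x).
Only odd powers are nonzero. For x^147 write 147 = 2*73 + 1, giving
(-1)^73 / 147 = -1/147 = -1/147.

-1/147


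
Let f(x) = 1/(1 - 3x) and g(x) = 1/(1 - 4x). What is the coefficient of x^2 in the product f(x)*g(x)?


The coefficient of x^n in f*g is the Cauchy product: sum_{k=0}^{n} a^k * b^(n-k).
With a=3, b=4, n=2:
sum_{k=0}^{2} 3^k * 4^(2-k)
= 37

37


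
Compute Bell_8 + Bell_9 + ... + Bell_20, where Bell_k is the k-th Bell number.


Recall Bell_k counts set partitions of a k-set (with Bell_0 = 1 by convention).
Bell_8 through Bell_20: 4140, 21147, 115975, 678570, 4213597, 27644437, 190899322, 1382958545, 10480142147, 82864869804, 682076806159, 5832742205057, 51724158235372
Sum = 4140 + 21147 + 115975 + 678570 + 4213597 + 27644437 + 190899322 + 1382958545 + 10480142147 + 82864869804 + 682076806159 + 5832742205057 + 51724158235372 = 58333928794272.

58333928794272


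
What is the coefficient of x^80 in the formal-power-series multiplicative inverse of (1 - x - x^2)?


Let the inverse be f(x) = sum_{k>=0} a_k x^k. From f(x) * (1 - x - x^2) = 1 and matching coefficients:
 x^0: a_0 = 1.
 x^1: a_1 - a_0 = 0, so a_1 = 1.
 x^k (k >= 2): a_k - a_{k-1} - a_{k-2} = 0, i.e. a_k = a_{k-1} + a_{k-2}.
This is the Fibonacci-type recurrence shifted so that a_0 = a_1 = 1.
Iterating: a_0=1, a_1=1, a_2=2, a_3=3, a_4=5, a_5=8, a_6=13, a_7=21, a_8=34, a_9=55, ...
a_80 = 37889062373143906.

37889062373143906


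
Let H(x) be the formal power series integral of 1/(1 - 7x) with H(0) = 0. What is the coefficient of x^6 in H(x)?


1/(1 - 7x) = sum_{k>=0} 7^k x^k. Integrating termwise with H(0) = 0:
H(x) = sum_{k>=0} 7^k x^(k+1) / (k+1) = sum_{m>=1} 7^(m-1) x^m / m.
For m = 6: 7^5/6 = 16807/6 = 16807/6.

16807/6


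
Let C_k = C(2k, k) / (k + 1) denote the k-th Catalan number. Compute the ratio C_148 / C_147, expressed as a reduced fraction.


Using C_k = (2k)! / (k! (k+1)!), the ratio C_{k+1}/C_k simplifies to
C_{k+1}/C_k = [(2k+2)! / ((k+1)! (k+2)!)] * [k! (k+1)! / (2k)!]
 = (2k+2)(2k+1) / ((k+1)(k+2)) = 2(2k+1) / (k+2).
For k = 147: 2(2*147 + 1) / (147 + 2) = 590/149 = 590/149.

590/149


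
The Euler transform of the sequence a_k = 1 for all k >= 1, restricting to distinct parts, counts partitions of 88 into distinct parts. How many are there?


Partitions of 88 into distinct parts can be computed via generating function.
Product (1+x)(1+x^2)(1+x^3)...
The coefficient of x^88 = 159046

159046


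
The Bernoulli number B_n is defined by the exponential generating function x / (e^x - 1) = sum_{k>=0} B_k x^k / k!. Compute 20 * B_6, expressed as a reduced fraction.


Bernoulli numbers can also be computed recursively via B_0 = 1 and sum_{j=0}^{m} C(m+1, j) B_j = 0 for m >= 1. Odd-index Bernoulli numbers vanish for k >= 3.
Computing B_6 = 1/42, so 20 * B_6 = 20 * 1/42 = 10/21.

10/21


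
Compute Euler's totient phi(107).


phi(n) counts integers in [1, n] coprime to n. Using the multiplicative formula phi(n) = n * prod_{p | n} (1 - 1/p):
107 = 107, so
phi(107) = 107 * (1 - 1/107) = 106.

106


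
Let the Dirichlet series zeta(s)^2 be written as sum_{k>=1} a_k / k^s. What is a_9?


The Dirichlet convolution of the constant function 1 with itself gives (1 * 1)(k) = sum_{d | k} 1 = d(k), the number of positive divisors of k.
Since zeta(s) = sum_{k>=1} 1/k^s, we have zeta(s)^2 = sum_{k>=1} d(k)/k^s, so a_k = d(k).
For k = 9: the divisors are 1, 3, 9.
Count = 3.

3


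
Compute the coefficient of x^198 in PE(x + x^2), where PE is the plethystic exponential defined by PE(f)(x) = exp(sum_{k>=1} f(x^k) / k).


With f(x) = x + x^2, the exponent is sum_{k>=1} (x^k + x^(2k)) / k = -ln(1 - x) - ln(1 - x^2). Exponentiating:
PE(x + x^2) = 1 / ((1 - x)(1 - x^2)).
This is the generating function for partitions of n into parts of size 1 or 2. The number of 2's can be any j in 0..99, and the rest are 1's, so
[x^198] = floor(198/2) + 1 = 100.

100


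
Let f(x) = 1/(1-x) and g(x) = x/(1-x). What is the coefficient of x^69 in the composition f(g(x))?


First simplify the composition: f(g(x)) = 1/(1 - x/(1-x)) = (1-x)/((1-x) - x) = (1-x)/(1-2x).
Now extract the coefficient. Write (1-x)/(1-2x) = 1/(1-2x) - x/(1-2x).
The coefficient of x^n in 1/(1-2x) is 2^n, and in x/(1-2x) is 2^(n-1) (for n >= 1).
So the coefficient of x^69 is 2^69 - 2^68 = 590295810358705651712 - 295147905179352825856 = 295147905179352825856.

295147905179352825856


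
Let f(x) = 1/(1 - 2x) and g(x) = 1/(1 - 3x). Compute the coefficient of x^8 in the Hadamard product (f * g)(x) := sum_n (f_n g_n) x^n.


f has coefficients f_k = 2^k and g has coefficients g_k = 3^k, so the Hadamard product has coefficient (f*g)_k = 2^k * 3^k = 6^k.
For k = 8: 6^8 = 1679616.

1679616


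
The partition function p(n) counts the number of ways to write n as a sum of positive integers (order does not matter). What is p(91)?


Using the generating function prod_{k>=1} 1/(1-x^k), we compute p(91).
By dynamic programming over parts 1 through 91:
p(91) = 64112359

64112359


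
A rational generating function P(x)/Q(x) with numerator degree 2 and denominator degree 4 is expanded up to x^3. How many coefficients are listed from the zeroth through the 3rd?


Expanding up to x^3 gives the coefficients for x^0, x^1, ..., x^3.
That is 3 + 1 = 4 coefficients in total.

4


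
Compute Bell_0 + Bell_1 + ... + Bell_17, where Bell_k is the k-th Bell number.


Recall Bell_k counts set partitions of a k-set (with Bell_0 = 1 by convention).
Bell_0 through Bell_17: 1, 1, 2, 5, 15, 52, 203, 877, 4140, 21147, 115975, 678570, 4213597, 27644437, 190899322, 1382958545, 10480142147, 82864869804
Sum = 1 + 1 + 2 + 5 + 15 + 52 + 203 + 877 + 4140 + 21147 + 115975 + 678570 + 4213597 + 27644437 + 190899322 + 1382958545 + 10480142147 + 82864869804 = 94951548840.

94951548840


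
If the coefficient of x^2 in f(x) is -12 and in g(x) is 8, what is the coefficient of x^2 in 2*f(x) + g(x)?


Scalar multiplication scales coefficients: 2 * -12 = -24.
Then add the g coefficient: -24 + 8
= -16

-16


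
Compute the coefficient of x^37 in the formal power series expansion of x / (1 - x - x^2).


Let f(x) = sum_{k>=0} a_k x^k. Multiplying f(x) * (1 - x - x^2) = x and matching coefficients gives a_0 = 0, a_1 = 1, and a_k = a_{k-1} + a_{k-2} for k >= 2. These are the Fibonacci numbers F_k.
Iterating from F_0 = 0, F_1 = 1:
F_0=0, F_1=1, F_2=1, F_3=2, F_4=3, F_5=5, F_6=8, F_7=13, F_8=21, F_9=34, ...
F_37 = 24157817.

24157817


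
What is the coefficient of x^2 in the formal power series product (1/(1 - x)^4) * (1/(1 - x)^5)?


Combine the factors: (1/(1 - x)^4) * (1/(1 - x)^5) = 1/(1 - x)^9.
Then use 1/(1 - x)^r = sum_{k>=0} C(k + r - 1, r - 1) x^k with r = 9 and k = 2:
C(10, 8) = 45.

45


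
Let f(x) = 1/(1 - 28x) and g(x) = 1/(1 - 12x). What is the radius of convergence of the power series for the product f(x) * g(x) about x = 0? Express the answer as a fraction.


The radius of 1/(1 - 28x) is 1/28 (nearest singularity at x = 1/28), and the radius of 1/(1 - 12x) is 1/12.
The product f(x)*g(x) = 1/((1 - 28x)(1 - 12x)) has singularities at both 1/28 and 1/12, so its radius of convergence is the distance to the nearest one:
min(1/28, 1/12) = 1/28.

1/28


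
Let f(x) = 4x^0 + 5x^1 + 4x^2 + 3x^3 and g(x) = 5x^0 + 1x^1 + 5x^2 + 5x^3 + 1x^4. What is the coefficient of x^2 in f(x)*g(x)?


Cauchy product at x^2:
4*5 + 5*1 + 4*5
= 45

45


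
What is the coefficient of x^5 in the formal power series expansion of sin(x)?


The Maclaurin series is sin(t) = sum_{k>=0} (-1)^k t^(2k+1) / (2k+1)!, so substituting t = x, only odd powers of x are nonzero, with coefficient of x^(2k+1) equal to (-1)^k / (2k+1)!.
Write 5 = 2*2 + 1, giving the coefficient (-1)^2 / 5! = 1/120 = 1/120.

1/120


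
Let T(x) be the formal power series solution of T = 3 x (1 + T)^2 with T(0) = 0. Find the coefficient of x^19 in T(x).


Apply the Lagrange inversion formula: if T = 3 x * phi(T) with phi(t) = (1 + t)^2, then [x^n] T = 3^n * (1/n) [t^(n-1)] phi(t)^n = 3^n * (1/n) [t^(n-1)] (1 + t)^(2n) = 3^n * (1/n) C(2n, n-1).
Using the identity C(2n, n-1) = C(2n, n) * n / (n+1), the unscaled factor equals C(2n, n) / (n+1) = C_n, the n-th Catalan number.
For n = 19: C_19 = C(38, 19) / 20 = 35345263800/20 = 1767263190.
With the 3^19 = 1162261467 factor, the coefficient is 1162261467 * 1767263190 = 2054021907784499730.

2054021907784499730


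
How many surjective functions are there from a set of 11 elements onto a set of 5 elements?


By inclusion-exclusion on which target elements are missed, the number of surjections from an n-set onto a k-set is
surj(n, k) = sum_{j=0}^{k} (-1)^j C(k, j) (k - j)^n.
Equivalently surj(n, k) = k! * S(n, k), where S(n, k) is the Stirling number of the second kind.
For n = 11, k = 5:
S(11, 5) = 246730, so
surj = 5! * 246730 = 120 * 246730 = 29607600.

29607600


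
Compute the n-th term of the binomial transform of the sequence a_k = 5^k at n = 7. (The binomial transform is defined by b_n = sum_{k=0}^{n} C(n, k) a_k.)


With a_k = 5^k, b_n = sum_{k=0}^{n} C(n, k) 5^k = (1 + 5)^n by the binomial theorem.
For n = 7: (1 + 5)^7 = 6^7 = 279936.

279936


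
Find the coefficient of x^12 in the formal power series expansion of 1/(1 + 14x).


Write 1/(1 + c x) = 1/(1 - (-c) x) and apply the geometric-series identity
1/(1 - y) = sum_{k>=0} y^k to get 1/(1 + c x) = sum_{k>=0} (-c)^k x^k.
So the coefficient of x^k is (-c)^k = (-1)^k * c^k.
Here c = 14 and k = 12:
(-14)^12 = 1 * 56693912375296 = 56693912375296

56693912375296


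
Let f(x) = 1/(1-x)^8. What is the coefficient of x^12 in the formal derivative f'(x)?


Differentiate: d/dx [ 1/(1-x)^r ] = r / (1-x)^(r+1).
Here r = 8, so f'(x) = 8 / (1-x)^9.
The expansion of 1/(1-x)^(r+1) has coefficient of x^n equal to C(n+r, r).
So the coefficient of x^12 in f'(x) is
8 * C(20, 8) = 8 * 125970 = 1007760

1007760


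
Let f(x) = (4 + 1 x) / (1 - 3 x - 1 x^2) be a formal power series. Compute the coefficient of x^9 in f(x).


Write f(x) = sum_{k>=0} a_k x^k. Multiplying both sides by 1 - 3 x - 1 x^2 gives
(1 - 3 x - 1 x^2) sum_{k>=0} a_k x^k = 4 + 1 x.
Matching coefficients:
 x^0: a_0 = 4
 x^1: a_1 - 3 a_0 = 1  =>  a_1 = 3*4 + 1 = 13
 x^k (k >= 2): a_k = 3 a_{k-1} + 1 a_{k-2}.
Iterating: a_2 = 43, a_3 = 142, a_4 = 469, a_5 = 1549, a_6 = 5116, a_7 = 16897, a_8 = 55807, a_9 = 184318.
So the coefficient of x^9 is 184318.

184318


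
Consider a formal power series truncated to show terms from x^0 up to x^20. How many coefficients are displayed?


From x^0 to x^20 inclusive, the count is 20 - 0 + 1 = 21.

21


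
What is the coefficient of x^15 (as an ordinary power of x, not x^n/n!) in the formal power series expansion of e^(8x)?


The exponential series is e^y = sum_{k>=0} y^k / k!. Substituting y = 8x gives
e^(8x) = sum_{k>=0} 8^k x^k / k!.
So the coefficient of x^n is a^n/n! with a = 8, n = 15:
8^15 / 15! = 35184372088832/1307674368000 = 17179869184/638512875

17179869184/638512875


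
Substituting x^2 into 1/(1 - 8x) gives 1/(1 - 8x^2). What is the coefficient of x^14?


The coefficient of x^(2m) in 1/(1 - 8x^2) is 8^m.
With n = 14 = 2*7, the coefficient is 8^7 = 2097152.

2097152


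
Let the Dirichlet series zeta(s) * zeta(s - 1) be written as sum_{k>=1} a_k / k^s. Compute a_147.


Convolution gives a_k = sum_{d | k} d * 1 = sum_{d | k} d = sigma(k), the sum of positive divisors of k.
For k = 147, the divisors are 1, 3, 7, 21, 49, 147, so
sigma(147) = 1 + 3 + 7 + 21 + 49 + 147 = 228.

228


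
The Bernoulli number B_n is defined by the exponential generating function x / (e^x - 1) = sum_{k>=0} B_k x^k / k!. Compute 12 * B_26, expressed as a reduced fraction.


Bernoulli numbers can also be computed recursively via B_0 = 1 and sum_{j=0}^{m} C(m+1, j) B_j = 0 for m >= 1. Odd-index Bernoulli numbers vanish for k >= 3.
Computing B_26 = 8553103/6, so 12 * B_26 = 12 * 8553103/6 = 17106206.

17106206


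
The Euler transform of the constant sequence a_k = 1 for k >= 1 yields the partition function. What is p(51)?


The Euler transform converts the sequence a_k = 1 into the number of integer partitions.
Using the recurrence or dynamic programming:
p(51) = 239943

239943


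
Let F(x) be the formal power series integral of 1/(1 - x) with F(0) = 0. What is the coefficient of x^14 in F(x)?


1/(1 - x) = sum_{k>=0} x^k. Integrating termwise and using F(0) = 0 gives
F(x) = sum_{k>=0} x^(k+1) / (k+1) = sum_{m>=1} x^m / m = -ln(1 - x).
So the coefficient of x^14 is 1/14 = 1/14.

1/14


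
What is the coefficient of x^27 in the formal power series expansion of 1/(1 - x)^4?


The negative binomial / multiset identity is
1/(1 - x)^r = sum_{k>=0} C(k + r - 1, r - 1) x^k.
Here r = 4 and k = 27, so the coefficient is
C(27 + 3, 3) = C(30, 3)
= 4060

4060


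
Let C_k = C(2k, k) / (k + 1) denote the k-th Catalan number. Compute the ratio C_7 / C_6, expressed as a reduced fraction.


Using C_k = (2k)! / (k! (k+1)!), the ratio C_{k+1}/C_k simplifies to
C_{k+1}/C_k = [(2k+2)! / ((k+1)! (k+2)!)] * [k! (k+1)! / (2k)!]
 = (2k+2)(2k+1) / ((k+1)(k+2)) = 2(2k+1) / (k+2).
For k = 6: 2(2*6 + 1) / (6 + 2) = 26/8 = 13/4.

13/4


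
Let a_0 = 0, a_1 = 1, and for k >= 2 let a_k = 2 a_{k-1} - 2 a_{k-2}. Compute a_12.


Iterating the recurrence forward:
a_0 = 0
a_1 = 1
a_2 = 2*1 - 2*0 = 2
a_3 = 2*2 - 2*1 = 2
a_4 = 2*2 - 2*2 = 0
a_5 = 2*0 - 2*2 = -4
a_6 = 2*-4 - 2*0 = -8
a_7 = 2*-8 - 2*-4 = -8
a_8 = 2*-8 - 2*-8 = 0
a_9 = 2*0 - 2*-8 = 16
a_10 = 2*16 - 2*0 = 32
a_11 = 2*32 - 2*16 = 32
a_12 = 2*32 - 2*32 = 0
So a_12 = 0.

0


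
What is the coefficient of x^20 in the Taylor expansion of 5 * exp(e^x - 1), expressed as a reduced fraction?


exp(e^x - 1) = sum_{k>=0} Bell_k x^k / k!, where Bell_k is the k-th Bell number.
So the coefficient of x^20 is 5 * Bell_20 / 20!.
Computing: Bell_20 = 51724158235372 and 20! = 2432902008176640000, giving
5 * 51724158235372/2432902008176640000 = 263898766507/2482553069568000.

263898766507/2482553069568000


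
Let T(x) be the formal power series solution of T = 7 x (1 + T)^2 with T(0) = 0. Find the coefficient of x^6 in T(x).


Apply the Lagrange inversion formula: if T = 7 x * phi(T) with phi(t) = (1 + t)^2, then [x^n] T = 7^n * (1/n) [t^(n-1)] phi(t)^n = 7^n * (1/n) [t^(n-1)] (1 + t)^(2n) = 7^n * (1/n) C(2n, n-1).
Using the identity C(2n, n-1) = C(2n, n) * n / (n+1), the unscaled factor equals C(2n, n) / (n+1) = C_n, the n-th Catalan number.
For n = 6: C_6 = C(12, 6) / 7 = 924/7 = 132.
With the 7^6 = 117649 factor, the coefficient is 117649 * 132 = 15529668.

15529668


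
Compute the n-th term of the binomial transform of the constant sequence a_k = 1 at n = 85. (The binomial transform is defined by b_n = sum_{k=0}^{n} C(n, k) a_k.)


With a_k = 1 for all k, b_n = sum_{k=0}^{n} C(n, k) = 2^n by the binomial theorem.
For n = 85: 2^85 = 38685626227668133590597632.

38685626227668133590597632


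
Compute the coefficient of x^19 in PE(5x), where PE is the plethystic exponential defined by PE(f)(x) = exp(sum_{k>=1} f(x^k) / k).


With f(x) = 5x, the exponent is sum_{k>=1} 5 x^k / k = 5 * (-ln(1 - x)). Exponentiating:
PE(5x) = exp(-5 ln(1 - x)) = 1/(1 - x)^5.
By the negative binomial expansion, [x^n] 1/(1 - x)^5 = C(n + 4, 4).
For n = 19: C(23, 4) = 8855.

8855


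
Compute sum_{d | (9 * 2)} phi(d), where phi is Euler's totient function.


First, 9 * 2 = 18. One classical identity is sum_{d | n} phi(d) = n (each k in [1, n] has a unique gcd with n, and among the k's with gcd(k, n) = n/d there are phi(d) of them). So the sum equals 18. We also verify directly:
Divisors of 18: 1, 2, 3, 6, 9, 18.
phi values: 1, 1, 2, 2, 6, 6.
Sum = 18.

18


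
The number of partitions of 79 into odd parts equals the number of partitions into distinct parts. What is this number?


Computing partitions of 79 into odd parts (1, 3, 5, ...):
Using the generating function prod_{k>=0} 1/(1-x^(2k+1)),
the count is 70488

70488


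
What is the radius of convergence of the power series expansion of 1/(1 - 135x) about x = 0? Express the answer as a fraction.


Expanding 1/(1 - 135x) = sum_{k>=0} 135^k x^k, the series converges when |135x| < 1, i.e., |x| < 1/135.
So the radius of convergence is 1/135 = 1/135.

1/135


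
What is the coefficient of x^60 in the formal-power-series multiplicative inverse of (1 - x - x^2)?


Let the inverse be f(x) = sum_{k>=0} a_k x^k. From f(x) * (1 - x - x^2) = 1 and matching coefficients:
 x^0: a_0 = 1.
 x^1: a_1 - a_0 = 0, so a_1 = 1.
 x^k (k >= 2): a_k - a_{k-1} - a_{k-2} = 0, i.e. a_k = a_{k-1} + a_{k-2}.
This is the Fibonacci-type recurrence shifted so that a_0 = a_1 = 1.
Iterating: a_0=1, a_1=1, a_2=2, a_3=3, a_4=5, a_5=8, a_6=13, a_7=21, a_8=34, a_9=55, ...
a_60 = 2504730781961.

2504730781961


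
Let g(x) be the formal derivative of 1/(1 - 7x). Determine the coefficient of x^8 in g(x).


Differentiate termwise: d/dx sum_{k>=0} 7^k x^k = sum_{k>=1} k 7^k x^(k-1) = sum_{j>=0} (j+1) 7^(j+1) x^j.
Equivalently, d/dx [1/(1 - 7x)] = 7/(1 - 7x)^2.
For j = 8: 9 * 7^9 = 9 * 40353607 = 363182463.

363182463


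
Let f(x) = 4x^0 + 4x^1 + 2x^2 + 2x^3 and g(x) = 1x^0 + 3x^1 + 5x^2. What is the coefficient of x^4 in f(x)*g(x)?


Cauchy product at x^4:
2*5 + 2*3
= 16

16


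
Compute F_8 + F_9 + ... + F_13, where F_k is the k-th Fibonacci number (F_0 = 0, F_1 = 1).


Use the identity sum_{k=0}^{N} F_k = F_{N+2} - 1 (which follows from F_{k+2} - F_{k+1} = F_k). Then
sum_{k=8}^{13} F_k = (F_{15} - 1) - (F_{9} - 1) = F_{15} - F_{9}.
Computing: F_{15} = 610, F_{9} = 34, so
Sum = 610 - 34 = 576.

576


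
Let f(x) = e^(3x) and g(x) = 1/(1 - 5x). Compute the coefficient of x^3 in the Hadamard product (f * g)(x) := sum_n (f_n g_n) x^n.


Expanding: f_k = 3^k/k! (from e^(3x)) and g_k = 5^k (from 1/(1 - 5x)). So the Hadamard coefficient (f * g)_k = 3^k 5^k / k! = (15)^k / k!.
For k = 3: 15^3/3! = 3375/6 = 1125/2.

1125/2


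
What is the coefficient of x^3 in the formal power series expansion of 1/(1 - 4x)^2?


The general identity 1/(1 - c x)^r = sum_{k>=0} c^k C(k + r - 1, r - 1) x^k follows by substituting y = c x into 1/(1 - y)^r = sum_{k>=0} C(k + r - 1, r - 1) y^k.
For c = 4, r = 2, k = 3:
4^3 * C(4, 1) = 64 * 4 = 256.

256


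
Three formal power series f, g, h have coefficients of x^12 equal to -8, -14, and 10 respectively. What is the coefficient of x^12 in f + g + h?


Series addition is componentwise:
-8 + -14 + 10
= -12

-12


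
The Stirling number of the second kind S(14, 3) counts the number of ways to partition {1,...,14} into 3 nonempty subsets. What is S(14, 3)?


Using the explicit formula S(n,k) = (1/k!) sum_{j=0}^{k} (-1)^(k-j) C(k,j) j^n:
S(14, 3) = 788970
Equivalently, S(n,k) is n! times the coefficient of x^n in the EGF (e^x - 1)^k / k!.

788970


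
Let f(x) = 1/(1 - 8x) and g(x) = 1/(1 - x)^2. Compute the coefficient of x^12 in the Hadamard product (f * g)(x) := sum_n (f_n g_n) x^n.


f has coefficients f_k = 8^k. For g = 1/(1 - x)^2 the coefficient is g_k = C(k + 1, 1) = k + 1. The Hadamard coefficient is (f * g)_k = 8^k * (k + 1).
For k = 12: 8^12 * 13 = 68719476736 * 13 = 893353197568.

893353197568


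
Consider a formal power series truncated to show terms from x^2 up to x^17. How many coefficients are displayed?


From x^2 to x^17 inclusive, the count is 17 - 2 + 1 = 16.

16


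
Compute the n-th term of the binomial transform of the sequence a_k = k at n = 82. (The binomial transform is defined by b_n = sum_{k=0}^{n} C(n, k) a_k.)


With a_k = k, b_n = sum_{k=0}^{n} C(n, k) k. Using k * C(n, k) = n * C(n-1, k-1) gives b_n = n * sum_{k>=1} C(n-1, k-1) = n * 2^(n-1).
For n = 82: 82 * 2^81 = 82 * 2417851639229258349412352 = 198263834416799184651812864.

198263834416799184651812864


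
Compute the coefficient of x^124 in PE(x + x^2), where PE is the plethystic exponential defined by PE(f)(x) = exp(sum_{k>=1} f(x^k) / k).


With f(x) = x + x^2, the exponent is sum_{k>=1} (x^k + x^(2k)) / k = -ln(1 - x) - ln(1 - x^2). Exponentiating:
PE(x + x^2) = 1 / ((1 - x)(1 - x^2)).
This is the generating function for partitions of n into parts of size 1 or 2. The number of 2's can be any j in 0..62, and the rest are 1's, so
[x^124] = floor(124/2) + 1 = 63.

63


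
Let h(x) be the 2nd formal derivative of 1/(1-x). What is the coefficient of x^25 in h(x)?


Differentiating 2 times: d^2/dx^2 [1/(1-x)] = 2!/(1-x)^3.
The expansion 1/(1-x)^3 = sum_{k>=0} C(k+2, 2) x^k, so the coefficient of x^n in 2!/(1-x)^3 is 2! * C(n+2, 2).
For n = 25: 2 * C(27, 2) = 2 * 351 = 702

702


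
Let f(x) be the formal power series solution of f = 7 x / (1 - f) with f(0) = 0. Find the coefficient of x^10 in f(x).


Apply Lagrange inversion: f = 7 x * phi(f) with phi(t) = 1/(1 - t), so
[x^n] f = 7^n * (1/n) [t^(n-1)] phi(t)^n = 7^n * (1/n) [t^(n-1)] (1 - t)^(-n) = 7^n * (1/n) C(2n - 2, n - 1) = 7^n * C_{n-1}.
For n = 10: C_9 = C(18, 9) / 10 = 48620/10 = 4862.
With the 7^10 = 282475249 factor, the coefficient is 282475249 * 4862 = 1373394660638.

1373394660638


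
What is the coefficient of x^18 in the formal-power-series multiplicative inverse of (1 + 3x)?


The inverse is 1/(1 + 3x). Apply the geometric identity 1/(1 - y) = sum_{k>=0} y^k with y = -3x:
1/(1 + 3x) = sum_{k>=0} (-3)^k x^k.
So the coefficient of x^18 is (-3)^18 = 387420489.

387420489
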